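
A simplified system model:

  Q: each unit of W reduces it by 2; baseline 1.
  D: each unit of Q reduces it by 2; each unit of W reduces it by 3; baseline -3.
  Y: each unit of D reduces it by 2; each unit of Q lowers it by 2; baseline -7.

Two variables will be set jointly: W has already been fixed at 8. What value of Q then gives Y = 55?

Q = 4

With W held at 8:
Intervening on Q fixes its value directly, overriding its dependence on W.
Substituting into the D equation gives D = -2*Q - 27.
This gives Y = 2*Q + 47.
Solve 2*Q + 47 = 55: Q = (55 - 47) / 2 = 4.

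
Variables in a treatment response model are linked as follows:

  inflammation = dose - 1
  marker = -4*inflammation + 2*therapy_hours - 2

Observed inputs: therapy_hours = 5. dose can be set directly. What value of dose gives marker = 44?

Substituting into the marker equation gives marker = -4*dose + 12.
Solve -4*dose + 12 = 44: dose = (44 - 12) / -4 = -8.

dose = -8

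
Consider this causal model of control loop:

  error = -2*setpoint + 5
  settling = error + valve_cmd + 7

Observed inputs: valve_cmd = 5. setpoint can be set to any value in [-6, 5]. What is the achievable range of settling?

Substituting into the settling equation gives settling = -2*setpoint + 17.
Linear in setpoint, so extremes are at the endpoints: setpoint = -6 gives settling = 29; setpoint = 5 gives settling = 7.

7 to 29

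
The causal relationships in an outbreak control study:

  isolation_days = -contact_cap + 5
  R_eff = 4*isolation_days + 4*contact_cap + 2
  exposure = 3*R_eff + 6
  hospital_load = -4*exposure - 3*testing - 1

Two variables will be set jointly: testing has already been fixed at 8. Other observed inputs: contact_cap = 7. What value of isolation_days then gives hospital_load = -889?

With testing held at 8:
Intervening on isolation_days fixes its value directly, overriding its dependence on contact_cap.
Substituting into the R_eff equation gives R_eff = 4*isolation_days + 30.
So exposure = 12*isolation_days + 96.
Substituting into the hospital_load equation gives hospital_load = -48*isolation_days - 409.
Solve -48*isolation_days - 409 = -889: isolation_days = (-889 + 409) / -48 = 10.

isolation_days = 10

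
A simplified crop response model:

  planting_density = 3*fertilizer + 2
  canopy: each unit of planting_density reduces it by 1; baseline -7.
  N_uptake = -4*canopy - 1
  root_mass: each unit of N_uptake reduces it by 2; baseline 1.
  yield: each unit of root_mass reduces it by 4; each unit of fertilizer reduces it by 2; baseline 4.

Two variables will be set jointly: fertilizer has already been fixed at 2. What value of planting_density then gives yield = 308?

planting_density = 3

With fertilizer held at 2:
Intervening on planting_density fixes its value directly, overriding its dependence on fertilizer.
Substituting into the N_uptake equation gives N_uptake = 4*planting_density + 27.
Substituting into the root_mass equation gives root_mass = -8*planting_density - 53.
So yield = 32*planting_density + 212.
Solve 32*planting_density + 212 = 308: planting_density = (308 - 212) / 32 = 3.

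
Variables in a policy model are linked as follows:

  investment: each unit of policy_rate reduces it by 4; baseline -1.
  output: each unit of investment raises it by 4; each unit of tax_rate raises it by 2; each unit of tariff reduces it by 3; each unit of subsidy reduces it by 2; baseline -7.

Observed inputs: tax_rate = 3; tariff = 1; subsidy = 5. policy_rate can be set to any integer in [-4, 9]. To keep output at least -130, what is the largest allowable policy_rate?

policy_rate = 7

Substituting into the output equation gives output = -16*policy_rate - 18.
Require -16*policy_rate - 18 ≥ -130, so policy_rate ≤ 7.
The largest integer in [-4, 9] satisfying this is 7.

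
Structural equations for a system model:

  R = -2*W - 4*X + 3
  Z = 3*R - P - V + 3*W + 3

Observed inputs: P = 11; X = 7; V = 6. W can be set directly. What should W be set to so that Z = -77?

Substituting into the R equation gives R = -2*W - 25.
So Z = -3*W - 89.
Solve -3*W - 89 = -77: W = (-77 + 89) / -3 = -4.

W = -4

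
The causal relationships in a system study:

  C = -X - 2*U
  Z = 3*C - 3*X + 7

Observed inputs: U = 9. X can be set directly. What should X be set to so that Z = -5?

X = -7

Substituting into the C equation gives C = -X - 18.
Substituting into the Z equation gives Z = -6*X - 47.
Solve -6*X - 47 = -5: X = (-5 + 47) / -6 = -7.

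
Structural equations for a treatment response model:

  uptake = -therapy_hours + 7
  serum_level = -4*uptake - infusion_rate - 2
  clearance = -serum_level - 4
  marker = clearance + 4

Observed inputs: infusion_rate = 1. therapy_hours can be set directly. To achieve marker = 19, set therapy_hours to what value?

Substituting into the serum_level equation gives serum_level = 4*therapy_hours - 31.
So clearance = -4*therapy_hours + 27.
marker becomes -4*therapy_hours + 31.
Solve -4*therapy_hours + 31 = 19: therapy_hours = (19 - 31) / -4 = 3.

therapy_hours = 3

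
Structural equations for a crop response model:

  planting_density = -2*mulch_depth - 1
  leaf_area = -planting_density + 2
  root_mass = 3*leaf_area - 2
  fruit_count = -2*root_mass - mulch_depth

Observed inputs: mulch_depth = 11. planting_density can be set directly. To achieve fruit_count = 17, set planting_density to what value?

planting_density = 6

Intervening on planting_density fixes its value directly, overriding its dependence on mulch_depth.
Substituting into the root_mass equation gives root_mass = -3*planting_density + 4.
Substituting into the fruit_count equation gives fruit_count = 6*planting_density - 19.
Solve 6*planting_density - 19 = 17: planting_density = (17 + 19) / 6 = 6.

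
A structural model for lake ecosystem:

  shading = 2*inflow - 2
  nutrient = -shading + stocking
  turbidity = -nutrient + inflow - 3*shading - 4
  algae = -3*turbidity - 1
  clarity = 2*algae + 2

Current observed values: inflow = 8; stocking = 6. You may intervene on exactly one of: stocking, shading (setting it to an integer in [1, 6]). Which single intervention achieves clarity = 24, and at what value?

set shading = 1

Intervening on stocking: clarity = 6*stocking + 144. Reaching 24 requires stocking = -20, outside [1, 6].
Intervening on shading: with other inputs at their observed values, clarity = 12*shading + 12. Solving for 24 gives shading = 1, within [1, 6].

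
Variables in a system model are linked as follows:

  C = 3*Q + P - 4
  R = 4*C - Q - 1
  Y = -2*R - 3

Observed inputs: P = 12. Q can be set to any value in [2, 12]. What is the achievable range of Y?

Substituting into the C equation gives C = 3*Q + 8.
Substituting into the R equation gives R = 11*Q + 31.
Substituting into the Y equation gives Y = -22*Q - 65.
Linear in Q, so extremes are at the endpoints: Q = 2 gives Y = -109; Q = 12 gives Y = -329.

-329 to -109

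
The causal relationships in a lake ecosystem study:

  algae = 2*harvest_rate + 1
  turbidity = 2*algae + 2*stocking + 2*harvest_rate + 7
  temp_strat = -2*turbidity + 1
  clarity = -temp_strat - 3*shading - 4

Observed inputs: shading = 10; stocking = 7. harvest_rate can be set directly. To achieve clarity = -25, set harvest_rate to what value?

Substituting into the turbidity equation gives turbidity = 6*harvest_rate + 23.
Substituting into the temp_strat equation gives temp_strat = -12*harvest_rate - 45.
Substituting into the clarity equation gives clarity = 12*harvest_rate + 11.
Solve 12*harvest_rate + 11 = -25: harvest_rate = (-25 - 11) / 12 = -3.

harvest_rate = -3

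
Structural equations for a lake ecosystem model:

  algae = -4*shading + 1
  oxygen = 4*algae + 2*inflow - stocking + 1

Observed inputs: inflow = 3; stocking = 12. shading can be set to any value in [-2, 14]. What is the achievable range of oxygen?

Substituting into the oxygen equation gives oxygen = -16*shading - 1.
Linear in shading, so extremes are at the endpoints: shading = -2 gives oxygen = 31; shading = 14 gives oxygen = -225.

-225 to 31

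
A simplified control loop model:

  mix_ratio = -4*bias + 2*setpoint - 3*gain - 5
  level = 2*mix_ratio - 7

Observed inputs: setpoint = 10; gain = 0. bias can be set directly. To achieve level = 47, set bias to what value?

bias = -3

Substituting into the mix_ratio equation gives mix_ratio = -4*bias + 15.
Substituting into the level equation gives level = -8*bias + 23.
Solve -8*bias + 23 = 47: bias = (47 - 23) / -8 = -3.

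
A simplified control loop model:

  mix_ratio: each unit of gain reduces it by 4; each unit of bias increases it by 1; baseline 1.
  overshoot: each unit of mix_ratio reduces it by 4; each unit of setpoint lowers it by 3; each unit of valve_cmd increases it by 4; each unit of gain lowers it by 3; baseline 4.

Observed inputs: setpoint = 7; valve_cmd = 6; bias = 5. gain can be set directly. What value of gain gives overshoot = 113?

Substituting into the mix_ratio equation gives mix_ratio = -4*gain + 6.
This gives overshoot = 13*gain - 17.
Solve 13*gain - 17 = 113: gain = (113 + 17) / 13 = 10.

gain = 10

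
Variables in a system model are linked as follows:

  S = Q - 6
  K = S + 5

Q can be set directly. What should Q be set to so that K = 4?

Substituting into the K equation gives K = Q - 1.
Solve Q - 1 = 4: Q = (4 + 1) / 1 = 5.

Q = 5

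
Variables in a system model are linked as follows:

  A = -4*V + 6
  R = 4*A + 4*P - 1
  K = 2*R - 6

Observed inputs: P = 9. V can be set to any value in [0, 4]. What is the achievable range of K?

Substituting into the R equation gives R = -16*V + 59.
This gives K = -32*V + 112.
Linear in V, so extremes are at the endpoints: V = 0 gives K = 112; V = 4 gives K = -16.

-16 to 112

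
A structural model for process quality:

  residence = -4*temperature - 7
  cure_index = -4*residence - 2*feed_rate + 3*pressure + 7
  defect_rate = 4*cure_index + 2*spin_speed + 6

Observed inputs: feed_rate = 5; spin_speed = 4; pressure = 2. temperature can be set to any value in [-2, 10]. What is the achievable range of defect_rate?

10 to 778

Substituting into the cure_index equation gives cure_index = 16*temperature + 31.
This gives defect_rate = 64*temperature + 138.
Linear in temperature, so extremes are at the endpoints: temperature = -2 gives defect_rate = 10; temperature = 10 gives defect_rate = 778.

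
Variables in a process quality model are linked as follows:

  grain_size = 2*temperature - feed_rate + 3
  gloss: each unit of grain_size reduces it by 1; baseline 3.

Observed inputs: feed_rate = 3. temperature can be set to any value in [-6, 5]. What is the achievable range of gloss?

Substituting into the grain_size equation gives grain_size = 2*temperature.
gloss becomes -2*temperature + 3.
Linear in temperature, so extremes are at the endpoints: temperature = -6 gives gloss = 15; temperature = 5 gives gloss = -7.

-7 to 15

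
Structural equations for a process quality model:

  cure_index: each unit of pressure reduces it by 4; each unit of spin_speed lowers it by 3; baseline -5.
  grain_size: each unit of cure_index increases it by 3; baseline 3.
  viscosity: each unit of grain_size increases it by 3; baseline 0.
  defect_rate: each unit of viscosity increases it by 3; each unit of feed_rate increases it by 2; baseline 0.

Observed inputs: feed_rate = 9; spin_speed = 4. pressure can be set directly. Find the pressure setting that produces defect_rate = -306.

pressure = -1

Substituting into the cure_index equation gives cure_index = -4*pressure - 17.
Substituting into the grain_size equation gives grain_size = -12*pressure - 48.
Substituting into the viscosity equation gives viscosity = -36*pressure - 144.
So defect_rate = -108*pressure - 414.
Solve -108*pressure - 414 = -306: pressure = (-306 + 414) / -108 = -1.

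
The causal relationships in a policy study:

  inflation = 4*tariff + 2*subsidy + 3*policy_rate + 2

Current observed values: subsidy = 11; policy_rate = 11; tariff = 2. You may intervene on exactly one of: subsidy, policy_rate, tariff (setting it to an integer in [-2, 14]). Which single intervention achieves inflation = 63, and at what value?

Intervening on subsidy: with other inputs at their observed values, inflation = 2*subsidy + 43. Solving for 63 gives subsidy = 10, within [-2, 14].
Intervening on policy_rate: inflation = 3*policy_rate + 32. Reaching 63 requires policy_rate = 31/3, not an integer.
Intervening on tariff: inflation = 4*tariff + 57. Reaching 63 requires tariff = 3/2, not an integer.

set subsidy = 10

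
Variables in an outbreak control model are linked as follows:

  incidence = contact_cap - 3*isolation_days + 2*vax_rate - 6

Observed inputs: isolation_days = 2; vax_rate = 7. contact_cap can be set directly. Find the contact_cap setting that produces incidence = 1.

contact_cap = -1

Substituting into the incidence equation gives incidence = contact_cap + 2.
Solve contact_cap + 2 = 1: contact_cap = (1 - 2) / 1 = -1.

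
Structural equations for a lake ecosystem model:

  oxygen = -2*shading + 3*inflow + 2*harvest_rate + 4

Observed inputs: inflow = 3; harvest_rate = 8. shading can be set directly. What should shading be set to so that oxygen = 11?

shading = 9

Substituting into the oxygen equation gives oxygen = -2*shading + 29.
Solve -2*shading + 29 = 11: shading = (11 - 29) / -2 = 9.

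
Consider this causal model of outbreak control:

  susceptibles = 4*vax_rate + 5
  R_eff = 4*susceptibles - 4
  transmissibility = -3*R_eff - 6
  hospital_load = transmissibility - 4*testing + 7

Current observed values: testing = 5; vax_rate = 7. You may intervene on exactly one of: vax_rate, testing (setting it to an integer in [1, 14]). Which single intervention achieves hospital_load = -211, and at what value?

set vax_rate = 3

Intervening on vax_rate: with other inputs at their observed values, hospital_load = -48*vax_rate - 67. Solving for -211 gives vax_rate = 3, within [1, 14].
Intervening on testing: hospital_load = -4*testing - 383. Reaching -211 requires testing = -43, outside [1, 14].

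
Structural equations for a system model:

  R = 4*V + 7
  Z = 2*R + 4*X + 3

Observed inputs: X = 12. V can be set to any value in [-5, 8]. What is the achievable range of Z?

25 to 129

Substituting into the Z equation gives Z = 8*V + 65.
Linear in V, so extremes are at the endpoints: V = -5 gives Z = 25; V = 8 gives Z = 129.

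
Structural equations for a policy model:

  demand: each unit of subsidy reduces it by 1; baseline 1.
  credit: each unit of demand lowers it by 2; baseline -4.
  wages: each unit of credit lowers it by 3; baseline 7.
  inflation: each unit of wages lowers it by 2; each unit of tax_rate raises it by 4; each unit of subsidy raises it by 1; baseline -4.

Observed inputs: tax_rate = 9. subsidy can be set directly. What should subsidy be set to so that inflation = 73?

subsidy = 7

Substituting into the credit equation gives credit = 2*subsidy - 6.
Substituting into the wages equation gives wages = -6*subsidy + 25.
Substituting into the inflation equation gives inflation = 13*subsidy - 18.
Solve 13*subsidy - 18 = 73: subsidy = (73 + 18) / 13 = 7.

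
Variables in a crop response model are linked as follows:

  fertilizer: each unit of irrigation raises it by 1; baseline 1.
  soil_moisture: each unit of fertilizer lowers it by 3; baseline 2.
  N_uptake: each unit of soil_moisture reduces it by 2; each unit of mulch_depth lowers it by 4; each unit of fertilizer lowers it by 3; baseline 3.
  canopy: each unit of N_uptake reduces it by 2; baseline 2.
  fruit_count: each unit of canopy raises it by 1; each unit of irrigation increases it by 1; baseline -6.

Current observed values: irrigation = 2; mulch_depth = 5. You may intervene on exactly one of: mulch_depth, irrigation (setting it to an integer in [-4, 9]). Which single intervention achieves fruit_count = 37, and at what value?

Intervening on mulch_depth: fruit_count = 8*mulch_depth - 18. Reaching 37 requires mulch_depth = 55/8, not an integer.
Intervening on irrigation: with other inputs at their observed values, fruit_count = -5*irrigation + 32. Solving for 37 gives irrigation = -1, within [-4, 9].

set irrigation = -1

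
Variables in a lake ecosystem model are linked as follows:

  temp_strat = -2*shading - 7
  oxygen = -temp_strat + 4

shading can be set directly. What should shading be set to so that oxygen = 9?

shading = -1

Substituting into the oxygen equation gives oxygen = 2*shading + 11.
Solve 2*shading + 11 = 9: shading = (9 - 11) / 2 = -1.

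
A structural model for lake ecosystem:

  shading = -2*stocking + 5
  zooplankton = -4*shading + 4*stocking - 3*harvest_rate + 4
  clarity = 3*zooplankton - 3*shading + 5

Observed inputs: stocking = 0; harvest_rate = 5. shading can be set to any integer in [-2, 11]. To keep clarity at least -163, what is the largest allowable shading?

Intervening on shading fixes its value directly, overriding its dependence on stocking.
Substituting into the zooplankton equation gives zooplankton = -4*shading - 11.
So clarity = -15*shading - 28.
Require -15*shading - 28 ≥ -163, so shading ≤ 9.
The largest integer in [-2, 11] satisfying this is 9.

shading = 9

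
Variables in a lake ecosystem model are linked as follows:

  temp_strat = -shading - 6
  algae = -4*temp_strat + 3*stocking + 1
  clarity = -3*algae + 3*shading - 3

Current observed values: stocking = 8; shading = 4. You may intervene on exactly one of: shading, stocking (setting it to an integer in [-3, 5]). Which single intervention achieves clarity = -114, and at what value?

set stocking = 0

Intervening on shading: clarity = -9*shading - 150. Reaching -114 requires shading = -4, outside [-3, 5].
Intervening on stocking: with other inputs at their observed values, clarity = -9*stocking - 114. Solving for -114 gives stocking = 0, within [-3, 5].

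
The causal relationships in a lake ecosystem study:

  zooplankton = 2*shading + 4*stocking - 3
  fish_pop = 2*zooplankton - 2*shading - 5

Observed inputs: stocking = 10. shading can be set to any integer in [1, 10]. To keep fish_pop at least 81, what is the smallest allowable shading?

shading = 6

Substituting into the zooplankton equation gives zooplankton = 2*shading + 37.
Substituting into the fish_pop equation gives fish_pop = 2*shading + 69.
Require 2*shading + 69 ≥ 81, so shading ≥ 6.
The smallest integer in [1, 10] satisfying this is 6.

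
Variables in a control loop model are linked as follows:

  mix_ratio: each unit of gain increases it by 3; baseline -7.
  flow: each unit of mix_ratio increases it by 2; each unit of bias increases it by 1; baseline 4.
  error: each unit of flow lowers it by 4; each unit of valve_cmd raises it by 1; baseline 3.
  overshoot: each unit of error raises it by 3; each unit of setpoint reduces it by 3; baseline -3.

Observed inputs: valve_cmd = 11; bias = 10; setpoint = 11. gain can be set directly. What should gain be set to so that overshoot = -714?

Substituting into the flow equation gives flow = 6*gain.
Substituting into the error equation gives error = -24*gain + 14.
Substituting into the overshoot equation gives overshoot = -72*gain + 6.
Solve -72*gain + 6 = -714: gain = (-714 - 6) / -72 = 10.

gain = 10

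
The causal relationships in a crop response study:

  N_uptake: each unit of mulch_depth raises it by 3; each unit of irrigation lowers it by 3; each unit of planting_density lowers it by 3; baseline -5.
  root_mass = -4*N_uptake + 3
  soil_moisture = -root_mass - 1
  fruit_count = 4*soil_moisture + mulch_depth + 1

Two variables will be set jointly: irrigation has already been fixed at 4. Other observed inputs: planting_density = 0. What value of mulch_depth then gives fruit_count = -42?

mulch_depth = 5

With irrigation held at 4:
Substituting into the N_uptake equation gives N_uptake = 3*mulch_depth - 17.
Substituting into the root_mass equation gives root_mass = -12*mulch_depth + 71.
This gives soil_moisture = 12*mulch_depth - 72.
This gives fruit_count = 49*mulch_depth - 287.
Solve 49*mulch_depth - 287 = -42: mulch_depth = (-42 + 287) / 49 = 5.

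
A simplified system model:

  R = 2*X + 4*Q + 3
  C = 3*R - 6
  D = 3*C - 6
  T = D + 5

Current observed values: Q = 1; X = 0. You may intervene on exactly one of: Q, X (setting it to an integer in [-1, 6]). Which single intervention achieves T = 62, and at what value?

Intervening on Q: T = 36*Q + 8. Reaching 62 requires Q = 3/2, not an integer.
Intervening on X: with other inputs at their observed values, T = 18*X + 44. Solving for 62 gives X = 1, within [-1, 6].

set X = 1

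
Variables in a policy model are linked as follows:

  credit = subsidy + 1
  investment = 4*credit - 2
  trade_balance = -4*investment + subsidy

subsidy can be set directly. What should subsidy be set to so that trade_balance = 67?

Substituting into the investment equation gives investment = 4*subsidy + 2.
Substituting into the trade_balance equation gives trade_balance = -15*subsidy - 8.
Solve -15*subsidy - 8 = 67: subsidy = (67 + 8) / -15 = -5.

subsidy = -5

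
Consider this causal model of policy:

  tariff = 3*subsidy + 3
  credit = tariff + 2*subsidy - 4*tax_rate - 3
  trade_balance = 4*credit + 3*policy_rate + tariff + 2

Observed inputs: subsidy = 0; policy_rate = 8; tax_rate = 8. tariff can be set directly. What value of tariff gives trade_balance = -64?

tariff = 10

Intervening on tariff fixes its value directly, overriding its dependence on subsidy.
Substituting into the credit equation gives credit = tariff - 35.
Substituting into the trade_balance equation gives trade_balance = 5*tariff - 114.
Solve 5*tariff - 114 = -64: tariff = (-64 + 114) / 5 = 10.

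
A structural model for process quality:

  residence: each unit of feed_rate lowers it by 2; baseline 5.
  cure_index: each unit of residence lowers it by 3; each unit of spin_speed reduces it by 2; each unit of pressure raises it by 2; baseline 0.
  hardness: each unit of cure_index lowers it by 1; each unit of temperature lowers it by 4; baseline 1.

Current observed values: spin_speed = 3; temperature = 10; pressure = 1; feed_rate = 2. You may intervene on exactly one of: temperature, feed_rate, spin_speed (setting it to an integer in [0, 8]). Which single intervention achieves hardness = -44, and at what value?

Intervening on temperature: hardness = -4*temperature + 8. Reaching -44 requires temperature = 13, outside [0, 8].
Intervening on feed_rate: with other inputs at their observed values, hardness = -6*feed_rate - 20. Solving for -44 gives feed_rate = 4, within [0, 8].
Intervening on spin_speed: hardness = 2*spin_speed - 38. Reaching -44 requires spin_speed = -3, outside [0, 8].

set feed_rate = 4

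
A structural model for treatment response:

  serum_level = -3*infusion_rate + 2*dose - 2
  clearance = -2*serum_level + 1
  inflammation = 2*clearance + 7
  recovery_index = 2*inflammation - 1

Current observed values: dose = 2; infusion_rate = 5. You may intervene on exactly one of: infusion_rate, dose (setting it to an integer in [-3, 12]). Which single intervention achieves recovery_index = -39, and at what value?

Intervening on infusion_rate: recovery_index = 24*infusion_rate + 1. Reaching -39 requires infusion_rate = -5/3, not an integer.
Intervening on dose: with other inputs at their observed values, recovery_index = -16*dose + 153. Solving for -39 gives dose = 12, within [-3, 12].

set dose = 12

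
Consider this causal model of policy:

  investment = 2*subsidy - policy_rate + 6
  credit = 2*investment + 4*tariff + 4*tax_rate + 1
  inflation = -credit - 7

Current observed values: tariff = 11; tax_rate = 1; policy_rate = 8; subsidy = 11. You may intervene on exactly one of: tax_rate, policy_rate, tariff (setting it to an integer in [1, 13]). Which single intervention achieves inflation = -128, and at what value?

set tax_rate = 9

Intervening on tax_rate: with other inputs at their observed values, inflation = -4*tax_rate - 92. Solving for -128 gives tax_rate = 9, within [1, 13].
Intervening on policy_rate: inflation = 2*policy_rate - 112. Reaching -128 requires policy_rate = -8, outside [1, 13].
Intervening on tariff: inflation = -4*tariff - 52. Reaching -128 requires tariff = 19, outside [1, 13].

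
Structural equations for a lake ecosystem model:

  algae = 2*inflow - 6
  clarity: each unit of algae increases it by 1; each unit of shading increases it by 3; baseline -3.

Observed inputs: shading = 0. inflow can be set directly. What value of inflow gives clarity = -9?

Substituting into the clarity equation gives clarity = 2*inflow - 9.
Solve 2*inflow - 9 = -9: inflow = (-9 + 9) / 2 = 0.

inflow = 0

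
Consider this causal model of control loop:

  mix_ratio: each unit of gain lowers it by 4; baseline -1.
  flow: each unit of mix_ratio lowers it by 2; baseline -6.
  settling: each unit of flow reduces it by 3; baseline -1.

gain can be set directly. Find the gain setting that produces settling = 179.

gain = -7

Substituting into the flow equation gives flow = 8*gain - 4.
Substituting into the settling equation gives settling = -24*gain + 11.
Solve -24*gain + 11 = 179: gain = (179 - 11) / -24 = -7.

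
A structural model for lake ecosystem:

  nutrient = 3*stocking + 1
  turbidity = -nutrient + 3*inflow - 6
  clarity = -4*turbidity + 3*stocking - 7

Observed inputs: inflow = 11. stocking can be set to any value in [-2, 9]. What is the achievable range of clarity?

-141 to 24

Substituting into the turbidity equation gives turbidity = -3*stocking + 26.
This gives clarity = 15*stocking - 111.
Linear in stocking, so extremes are at the endpoints: stocking = -2 gives clarity = -141; stocking = 9 gives clarity = 24.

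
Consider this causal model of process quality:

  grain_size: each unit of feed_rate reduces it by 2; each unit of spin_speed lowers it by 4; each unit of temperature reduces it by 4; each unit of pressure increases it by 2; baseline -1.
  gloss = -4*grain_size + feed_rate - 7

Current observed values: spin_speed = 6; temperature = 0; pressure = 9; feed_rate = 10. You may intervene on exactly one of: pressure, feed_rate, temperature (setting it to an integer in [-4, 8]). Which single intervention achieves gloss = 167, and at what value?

set pressure = 2

Intervening on pressure: with other inputs at their observed values, gloss = -8*pressure + 183. Solving for 167 gives pressure = 2, within [-4, 8].
Intervening on feed_rate: gloss = 9*feed_rate + 21. Reaching 167 requires feed_rate = 146/9, not an integer.
Intervening on temperature: gloss = 16*temperature + 111. Reaching 167 requires temperature = 7/2, not an integer.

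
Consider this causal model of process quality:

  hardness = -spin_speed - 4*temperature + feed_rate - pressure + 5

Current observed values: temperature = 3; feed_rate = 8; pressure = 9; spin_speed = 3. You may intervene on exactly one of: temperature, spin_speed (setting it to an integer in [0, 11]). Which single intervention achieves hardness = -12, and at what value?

Intervening on temperature: hardness = -4*temperature + 1. Reaching -12 requires temperature = 13/4, not an integer.
Intervening on spin_speed: with other inputs at their observed values, hardness = -spin_speed - 8. Solving for -12 gives spin_speed = 4, within [0, 11].

set spin_speed = 4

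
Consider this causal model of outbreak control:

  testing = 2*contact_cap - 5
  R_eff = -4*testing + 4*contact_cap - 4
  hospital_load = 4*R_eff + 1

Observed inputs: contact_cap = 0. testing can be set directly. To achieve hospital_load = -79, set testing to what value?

testing = 4

Intervening on testing fixes its value directly, overriding its dependence on contact_cap.
Substituting into the R_eff equation gives R_eff = -4*testing - 4.
Substituting into the hospital_load equation gives hospital_load = -16*testing - 15.
Solve -16*testing - 15 = -79: testing = (-79 + 15) / -16 = 4.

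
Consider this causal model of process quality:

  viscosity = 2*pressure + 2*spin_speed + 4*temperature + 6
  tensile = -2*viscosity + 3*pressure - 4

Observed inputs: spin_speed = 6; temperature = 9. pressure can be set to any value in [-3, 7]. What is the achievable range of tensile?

Substituting into the viscosity equation gives viscosity = 2*pressure + 54.
Substituting into the tensile equation gives tensile = -pressure - 112.
Linear in pressure, so extremes are at the endpoints: pressure = -3 gives tensile = -109; pressure = 7 gives tensile = -119.

-119 to -109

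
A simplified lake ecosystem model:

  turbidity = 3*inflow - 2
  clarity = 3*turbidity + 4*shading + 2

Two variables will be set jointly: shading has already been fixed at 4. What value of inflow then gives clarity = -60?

inflow = -8

With shading held at 4:
Substituting into the clarity equation gives clarity = 9*inflow + 12.
Solve 9*inflow + 12 = -60: inflow = (-60 - 12) / 9 = -8.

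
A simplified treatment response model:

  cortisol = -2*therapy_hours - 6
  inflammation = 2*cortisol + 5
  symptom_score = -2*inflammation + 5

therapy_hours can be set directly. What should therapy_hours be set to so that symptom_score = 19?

therapy_hours = 0

Substituting into the inflammation equation gives inflammation = -4*therapy_hours - 7.
Substituting into the symptom_score equation gives symptom_score = 8*therapy_hours + 19.
Solve 8*therapy_hours + 19 = 19: therapy_hours = (19 - 19) / 8 = 0.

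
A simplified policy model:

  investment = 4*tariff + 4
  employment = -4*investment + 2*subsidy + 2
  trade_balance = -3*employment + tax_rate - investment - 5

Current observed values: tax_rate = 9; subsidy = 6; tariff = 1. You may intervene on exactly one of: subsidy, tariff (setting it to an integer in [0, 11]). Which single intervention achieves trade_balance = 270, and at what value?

set tariff = 6

Intervening on subsidy: trade_balance = -6*subsidy + 86. Reaching 270 requires subsidy = -92/3, not an integer.
Intervening on tariff: with other inputs at their observed values, trade_balance = 44*tariff + 6. Solving for 270 gives tariff = 6, within [0, 11].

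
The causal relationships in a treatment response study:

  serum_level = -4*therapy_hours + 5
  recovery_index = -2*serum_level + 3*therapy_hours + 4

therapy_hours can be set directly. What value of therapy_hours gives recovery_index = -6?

Substituting into the recovery_index equation gives recovery_index = 11*therapy_hours - 6.
Solve 11*therapy_hours - 6 = -6: therapy_hours = (-6 + 6) / 11 = 0.

therapy_hours = 0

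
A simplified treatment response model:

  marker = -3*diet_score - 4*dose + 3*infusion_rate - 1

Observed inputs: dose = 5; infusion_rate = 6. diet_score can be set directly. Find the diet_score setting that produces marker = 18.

diet_score = -7

Substituting into the marker equation gives marker = -3*diet_score - 3.
Solve -3*diet_score - 3 = 18: diet_score = (18 + 3) / -3 = -7.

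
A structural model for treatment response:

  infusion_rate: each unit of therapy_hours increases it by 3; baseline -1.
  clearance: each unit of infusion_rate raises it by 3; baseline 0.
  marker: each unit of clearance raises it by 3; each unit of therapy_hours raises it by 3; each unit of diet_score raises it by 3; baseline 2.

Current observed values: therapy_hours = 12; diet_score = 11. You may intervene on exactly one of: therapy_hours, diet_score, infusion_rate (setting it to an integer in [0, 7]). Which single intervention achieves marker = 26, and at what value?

set therapy_hours = 0

Intervening on therapy_hours: with other inputs at their observed values, marker = 30*therapy_hours + 26. Solving for 26 gives therapy_hours = 0, within [0, 7].
Intervening on diet_score: marker = 3*diet_score + 353. Reaching 26 requires diet_score = -109, outside [0, 7].
Intervening on infusion_rate: marker = 9*infusion_rate + 71. Reaching 26 requires infusion_rate = -5, outside [0, 7].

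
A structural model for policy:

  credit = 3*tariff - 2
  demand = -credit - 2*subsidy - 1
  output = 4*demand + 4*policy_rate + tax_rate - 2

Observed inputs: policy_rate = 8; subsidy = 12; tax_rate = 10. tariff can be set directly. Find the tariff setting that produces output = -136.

tariff = 7

Substituting into the demand equation gives demand = -3*tariff - 23.
Substituting into the output equation gives output = -12*tariff - 52.
Solve -12*tariff - 52 = -136: tariff = (-136 + 52) / -12 = 7.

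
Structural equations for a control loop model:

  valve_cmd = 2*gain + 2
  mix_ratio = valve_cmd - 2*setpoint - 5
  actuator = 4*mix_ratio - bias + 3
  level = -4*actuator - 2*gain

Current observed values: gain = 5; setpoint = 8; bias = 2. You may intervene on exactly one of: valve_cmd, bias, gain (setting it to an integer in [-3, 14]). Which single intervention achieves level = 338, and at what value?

Intervening on valve_cmd: with other inputs at their observed values, level = -16*valve_cmd + 322. Solving for 338 gives valve_cmd = -1, within [-3, 14].
Intervening on bias: level = 4*bias + 122. Reaching 338 requires bias = 54, outside [-3, 14].
Intervening on gain: level = -34*gain + 300. Reaching 338 requires gain = -19/17, not an integer.

set valve_cmd = -1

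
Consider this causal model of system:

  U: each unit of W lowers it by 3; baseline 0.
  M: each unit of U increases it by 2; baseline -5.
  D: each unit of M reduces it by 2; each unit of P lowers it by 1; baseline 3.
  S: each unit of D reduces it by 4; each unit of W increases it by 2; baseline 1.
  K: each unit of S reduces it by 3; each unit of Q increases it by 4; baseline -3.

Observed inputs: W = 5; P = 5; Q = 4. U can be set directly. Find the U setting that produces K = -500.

Intervening on U fixes its value directly, overriding its dependence on W.
Substituting into the D equation gives D = -4*U + 8.
Substituting into the S equation gives S = 16*U - 21.
Substituting into the K equation gives K = -48*U + 76.
Solve -48*U + 76 = -500: U = (-500 - 76) / -48 = 12.

U = 12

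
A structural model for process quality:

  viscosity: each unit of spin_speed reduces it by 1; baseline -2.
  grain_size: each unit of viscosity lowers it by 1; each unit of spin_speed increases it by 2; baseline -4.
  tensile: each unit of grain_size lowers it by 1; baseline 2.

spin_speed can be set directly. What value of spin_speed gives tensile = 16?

spin_speed = -4

Substituting into the grain_size equation gives grain_size = 3*spin_speed - 2.
This gives tensile = -3*spin_speed + 4.
Solve -3*spin_speed + 4 = 16: spin_speed = (16 - 4) / -3 = -4.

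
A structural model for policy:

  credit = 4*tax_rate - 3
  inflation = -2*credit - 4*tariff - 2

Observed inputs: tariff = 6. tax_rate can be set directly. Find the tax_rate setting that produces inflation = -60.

Substituting into the inflation equation gives inflation = -8*tax_rate - 20.
Solve -8*tax_rate - 20 = -60: tax_rate = (-60 + 20) / -8 = 5.

tax_rate = 5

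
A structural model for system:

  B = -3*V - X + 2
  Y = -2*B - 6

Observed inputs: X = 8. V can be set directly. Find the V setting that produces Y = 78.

Substituting into the B equation gives B = -3*V - 6.
This gives Y = 6*V + 6.
Solve 6*V + 6 = 78: V = (78 - 6) / 6 = 12.

V = 12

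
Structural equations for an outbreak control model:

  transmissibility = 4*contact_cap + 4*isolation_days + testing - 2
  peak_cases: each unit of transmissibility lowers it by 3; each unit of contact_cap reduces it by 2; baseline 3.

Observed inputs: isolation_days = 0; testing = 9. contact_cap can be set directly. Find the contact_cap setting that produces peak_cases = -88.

contact_cap = 5

Substituting into the transmissibility equation gives transmissibility = 4*contact_cap + 7.
So peak_cases = -14*contact_cap - 18.
Solve -14*contact_cap - 18 = -88: contact_cap = (-88 + 18) / -14 = 5.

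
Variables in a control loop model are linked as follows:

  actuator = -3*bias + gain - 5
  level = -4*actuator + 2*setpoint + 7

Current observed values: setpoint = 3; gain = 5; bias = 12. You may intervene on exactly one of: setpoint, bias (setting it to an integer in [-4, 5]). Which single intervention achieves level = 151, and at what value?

set setpoint = 0

Intervening on setpoint: with other inputs at their observed values, level = 2*setpoint + 151. Solving for 151 gives setpoint = 0, within [-4, 5].
Intervening on bias: level = 12*bias + 13. Reaching 151 requires bias = 23/2, not an integer.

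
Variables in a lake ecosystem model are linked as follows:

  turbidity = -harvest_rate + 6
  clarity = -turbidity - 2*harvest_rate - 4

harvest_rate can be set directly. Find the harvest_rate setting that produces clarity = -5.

harvest_rate = -5

Substituting into the clarity equation gives clarity = -harvest_rate - 10.
Solve -harvest_rate - 10 = -5: harvest_rate = (-5 + 10) / -1 = -5.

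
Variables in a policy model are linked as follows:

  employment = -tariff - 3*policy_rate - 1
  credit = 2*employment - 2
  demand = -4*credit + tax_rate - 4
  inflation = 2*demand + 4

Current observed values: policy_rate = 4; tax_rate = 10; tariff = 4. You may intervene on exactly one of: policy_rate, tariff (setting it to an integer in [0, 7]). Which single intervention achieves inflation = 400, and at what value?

set policy_rate = 6

Intervening on policy_rate: with other inputs at their observed values, inflation = 48*policy_rate + 112. Solving for 400 gives policy_rate = 6, within [0, 7].
Intervening on tariff: inflation = 16*tariff + 240. Reaching 400 requires tariff = 10, outside [0, 7].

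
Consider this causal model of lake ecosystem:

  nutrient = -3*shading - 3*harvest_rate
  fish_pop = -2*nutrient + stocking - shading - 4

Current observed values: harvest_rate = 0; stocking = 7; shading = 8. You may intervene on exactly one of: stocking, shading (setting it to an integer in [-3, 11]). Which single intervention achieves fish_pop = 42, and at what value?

set stocking = 6

Intervening on stocking: with other inputs at their observed values, fish_pop = stocking + 36. Solving for 42 gives stocking = 6, within [-3, 11].
Intervening on shading: fish_pop = 5*shading + 3. Reaching 42 requires shading = 39/5, not an integer.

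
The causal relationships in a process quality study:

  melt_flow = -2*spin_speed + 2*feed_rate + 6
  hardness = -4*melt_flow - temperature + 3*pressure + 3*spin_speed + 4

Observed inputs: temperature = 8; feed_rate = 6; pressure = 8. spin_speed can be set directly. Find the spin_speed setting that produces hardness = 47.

spin_speed = 9

Substituting into the melt_flow equation gives melt_flow = -2*spin_speed + 18.
Substituting into the hardness equation gives hardness = 11*spin_speed - 52.
Solve 11*spin_speed - 52 = 47: spin_speed = (47 + 52) / 11 = 9.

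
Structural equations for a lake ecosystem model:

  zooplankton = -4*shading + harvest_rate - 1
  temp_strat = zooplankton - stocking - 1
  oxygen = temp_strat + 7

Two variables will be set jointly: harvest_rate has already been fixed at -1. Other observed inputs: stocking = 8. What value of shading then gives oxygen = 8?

With harvest_rate held at -1:
Substituting into the zooplankton equation gives zooplankton = -4*shading - 2.
This gives temp_strat = -4*shading - 11.
So oxygen = -4*shading - 4.
Solve -4*shading - 4 = 8: shading = (8 + 4) / -4 = -3.

shading = -3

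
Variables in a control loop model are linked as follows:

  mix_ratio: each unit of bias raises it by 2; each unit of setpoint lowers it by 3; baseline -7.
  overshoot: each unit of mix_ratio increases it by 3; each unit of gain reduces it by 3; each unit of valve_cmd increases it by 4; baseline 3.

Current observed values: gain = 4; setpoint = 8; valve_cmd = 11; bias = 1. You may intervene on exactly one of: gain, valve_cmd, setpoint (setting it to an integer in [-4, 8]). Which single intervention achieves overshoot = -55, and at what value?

Intervening on gain: with other inputs at their observed values, overshoot = -3*gain - 40. Solving for -55 gives gain = 5, within [-4, 8].
Intervening on valve_cmd: overshoot = 4*valve_cmd - 96. Reaching -55 requires valve_cmd = 41/4, not an integer.
Intervening on setpoint: overshoot = -9*setpoint + 20. Reaching -55 requires setpoint = 25/3, not an integer.

set gain = 5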